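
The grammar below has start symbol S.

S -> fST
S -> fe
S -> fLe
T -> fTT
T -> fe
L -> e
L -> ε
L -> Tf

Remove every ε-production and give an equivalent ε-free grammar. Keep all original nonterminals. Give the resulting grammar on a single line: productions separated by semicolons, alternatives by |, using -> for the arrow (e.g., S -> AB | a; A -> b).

S -> fe | fLe | fST; L -> e | Tf; T -> fe | fTT

Nullable set: {L}.
S -> fLe: L nullable, giving fLe | fe.
Drop L -> ε.
Unchanged (no nullable symbols): S -> fST; S -> fe; L -> Tf; L -> e; T -> fTT; T -> fe.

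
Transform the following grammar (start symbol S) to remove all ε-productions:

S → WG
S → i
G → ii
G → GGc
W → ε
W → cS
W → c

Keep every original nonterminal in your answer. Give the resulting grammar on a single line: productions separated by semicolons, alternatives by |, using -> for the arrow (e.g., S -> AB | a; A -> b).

Nullable set: {W}.
S -> WG: W nullable, giving G | WG.
Drop W -> ε.
Unchanged (no nullable symbols): S -> i; G -> GGc; G -> ii; W -> c; W -> cS.

S -> G | i | WG; G -> ii | GGc; W -> c | cS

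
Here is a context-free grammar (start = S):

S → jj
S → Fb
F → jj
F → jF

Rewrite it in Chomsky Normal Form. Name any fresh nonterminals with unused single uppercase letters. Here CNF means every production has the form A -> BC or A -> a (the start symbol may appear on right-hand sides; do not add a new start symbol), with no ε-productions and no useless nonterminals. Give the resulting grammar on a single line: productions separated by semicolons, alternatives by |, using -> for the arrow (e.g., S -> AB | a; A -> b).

No ε-productions.
No unit productions to eliminate.
TERM: introduce B -> b, A -> j and substitute in every rule of length ≥2.

S -> AA | FB; A -> j; B -> b; F -> AA | AF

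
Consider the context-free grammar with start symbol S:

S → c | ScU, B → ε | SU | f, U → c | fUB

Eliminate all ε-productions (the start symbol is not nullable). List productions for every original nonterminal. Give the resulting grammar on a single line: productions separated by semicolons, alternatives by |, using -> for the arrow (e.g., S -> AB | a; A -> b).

S -> c | ScU; B -> f | SU; U -> c | fU | fUB

Nullable set: {B}.
Drop B -> ε.
U -> fUB: B nullable, giving fU | fUB.
Unchanged (no nullable symbols): S -> ScU; S -> c; B -> SU; B -> f; U -> c.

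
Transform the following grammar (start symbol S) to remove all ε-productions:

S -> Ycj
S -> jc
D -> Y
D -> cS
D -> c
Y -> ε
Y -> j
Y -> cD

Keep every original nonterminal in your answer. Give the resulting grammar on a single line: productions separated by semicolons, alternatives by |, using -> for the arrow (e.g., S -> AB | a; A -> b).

S -> cj | jc | Ycj; D -> Y | c | cS; Y -> c | j | cD

Nullable set: {D, Y}.
S -> Ycj: Y nullable, giving Ycj | cj.
D -> Y: Y nullable, giving Y.
Drop Y -> ε.
Y -> cD: D nullable, giving c | cD.
Unchanged (no nullable symbols): S -> jc; D -> c; D -> cS; Y -> j.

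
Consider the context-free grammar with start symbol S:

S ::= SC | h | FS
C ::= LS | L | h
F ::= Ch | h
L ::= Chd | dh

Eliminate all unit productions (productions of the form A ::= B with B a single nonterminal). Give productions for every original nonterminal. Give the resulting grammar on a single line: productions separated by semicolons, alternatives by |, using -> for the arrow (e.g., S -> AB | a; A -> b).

Unit productions: C->L.
Unit pairs (A ⇒* B via units): (C,L).
S: inherits non-unit rules of {S} → FS | SC | h.
C: inherits non-unit rules of {C, L} → Chd | LS | dh | h.
F: inherits non-unit rules of {F} → Ch | h.
L: inherits non-unit rules of {L} → Chd | dh.

S -> h | FS | SC; C -> h | LS | dh | Chd; F -> h | Ch; L -> dh | Chd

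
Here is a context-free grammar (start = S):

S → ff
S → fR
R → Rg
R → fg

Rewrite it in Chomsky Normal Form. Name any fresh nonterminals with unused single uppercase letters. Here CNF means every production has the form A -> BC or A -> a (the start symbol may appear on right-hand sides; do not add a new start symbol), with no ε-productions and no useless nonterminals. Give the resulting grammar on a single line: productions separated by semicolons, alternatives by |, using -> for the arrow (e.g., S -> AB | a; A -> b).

No ε-productions.
No unit productions to eliminate.
TERM: introduce B -> f, A -> g and substitute in every rule of length ≥2.

S -> BB | BR; A -> g; B -> f; R -> BA | RA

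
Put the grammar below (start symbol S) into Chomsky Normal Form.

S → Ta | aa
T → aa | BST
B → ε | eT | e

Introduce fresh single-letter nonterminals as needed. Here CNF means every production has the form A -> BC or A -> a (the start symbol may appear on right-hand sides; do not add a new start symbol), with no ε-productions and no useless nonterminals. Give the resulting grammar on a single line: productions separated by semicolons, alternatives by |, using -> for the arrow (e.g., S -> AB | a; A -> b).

S -> CC | TC; A -> e; B -> e | AT; C -> a; D -> ST; T -> BD | CC | ST

Nullable: {B}; after ε-elimination: S -> Ta | aa; B -> e | eT; T -> ST | aa | BST.
No unit productions to eliminate.
TERM: introduce C -> a, A -> e and substitute in every rule of length ≥2.
BIN: T -> BST becomes T -> BD, D -> ST.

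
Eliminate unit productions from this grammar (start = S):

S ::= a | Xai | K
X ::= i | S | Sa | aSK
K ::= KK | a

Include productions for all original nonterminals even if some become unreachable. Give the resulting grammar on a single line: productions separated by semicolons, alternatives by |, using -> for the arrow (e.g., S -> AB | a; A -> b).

S -> a | KK | Xai; K -> a | KK; X -> a | i | KK | Sa | Xai | aSK

Unit productions: S->K, X->S.
Unit pairs (A ⇒* B via units): (S,K), (X,K), (X,S).
S: inherits non-unit rules of {K, S} → KK | Xai | a.
K: inherits non-unit rules of {K} → KK | a.
X: inherits non-unit rules of {K, S, X} → KK | Sa | Xai | a | aSK | i.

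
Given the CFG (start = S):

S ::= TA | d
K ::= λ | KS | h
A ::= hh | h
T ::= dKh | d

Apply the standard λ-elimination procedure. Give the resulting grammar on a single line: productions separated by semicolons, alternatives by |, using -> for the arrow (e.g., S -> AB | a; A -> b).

S -> d | TA; A -> h | hh; K -> S | h | KS; T -> d | dh | dKh

Nullable set: {K}.
Drop K -> λ.
K -> KS: K nullable, giving KS | S.
T -> dKh: K nullable, giving dKh | dh.
Unchanged (no nullable symbols): S -> TA; S -> d; A -> h; A -> hh; K -> h; T -> d.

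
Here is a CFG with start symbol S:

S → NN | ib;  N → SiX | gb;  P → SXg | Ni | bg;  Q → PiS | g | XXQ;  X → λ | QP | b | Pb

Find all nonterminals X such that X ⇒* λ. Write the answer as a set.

Directly nullable (have an ε-rule): {X}.
Not nullable: N, P, Q, S — each has a terminal in every rule's right-hand side or depends on a non-nullable symbol.

{X}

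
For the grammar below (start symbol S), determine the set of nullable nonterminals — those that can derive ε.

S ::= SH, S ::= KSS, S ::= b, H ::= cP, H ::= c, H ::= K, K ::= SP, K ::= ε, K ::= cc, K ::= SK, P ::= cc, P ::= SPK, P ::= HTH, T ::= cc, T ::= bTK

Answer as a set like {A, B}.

{H, K}

Directly nullable (have an ε-rule): {K}.
H is nullable via H -> K (every symbol on the right is already known nullable).
Not nullable: P, S, T — each has a terminal in every rule's right-hand side or depends on a non-nullable symbol.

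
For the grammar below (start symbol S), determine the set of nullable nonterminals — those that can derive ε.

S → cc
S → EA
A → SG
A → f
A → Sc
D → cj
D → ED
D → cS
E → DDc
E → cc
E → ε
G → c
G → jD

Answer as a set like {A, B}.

{E}

Directly nullable (have an ε-rule): {E}.
Not nullable: A, D, G, S — each has a terminal in every rule's right-hand side or depends on a non-nullable symbol.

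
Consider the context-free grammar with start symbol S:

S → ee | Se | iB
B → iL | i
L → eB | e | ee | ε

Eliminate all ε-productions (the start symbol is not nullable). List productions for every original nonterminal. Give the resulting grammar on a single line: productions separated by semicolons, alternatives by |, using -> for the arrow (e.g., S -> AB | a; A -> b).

S -> Se | ee | iB; B -> i | iL; L -> e | eB | ee

Nullable set: {L}.
B -> iL: L nullable, giving i | iL.
Drop L -> ε.
Unchanged (no nullable symbols): S -> Se; S -> ee; S -> iB; B -> i; L -> e; L -> eB; L -> ee.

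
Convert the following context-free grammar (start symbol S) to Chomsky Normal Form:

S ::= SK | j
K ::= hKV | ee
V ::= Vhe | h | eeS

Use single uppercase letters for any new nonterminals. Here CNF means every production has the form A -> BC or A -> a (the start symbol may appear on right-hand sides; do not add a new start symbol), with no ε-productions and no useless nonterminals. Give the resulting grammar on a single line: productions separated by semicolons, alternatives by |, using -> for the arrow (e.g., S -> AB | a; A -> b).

No ε-productions.
No unit productions to eliminate.
TERM: introduce A -> e, B -> h and substitute in every rule of length ≥2.
BIN: K -> BKV becomes K -> BC, C -> KV; V -> AAS becomes V -> AD, D -> AS; V -> VBA becomes V -> VE, E -> BA.

S -> j | SK; A -> e; B -> h; C -> KV; D -> AS; E -> BA; K -> AA | BC; V -> h | AD | VE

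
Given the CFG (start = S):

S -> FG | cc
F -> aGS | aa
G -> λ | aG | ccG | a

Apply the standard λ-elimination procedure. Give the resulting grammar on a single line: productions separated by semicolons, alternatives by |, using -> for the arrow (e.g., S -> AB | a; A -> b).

Nullable set: {G}.
S -> FG: G nullable, giving F | FG.
F -> aGS: G nullable, giving aGS | aS.
Drop G -> λ.
G -> aG: G nullable, giving a | aG.
G -> ccG: G nullable, giving cc | ccG.
Unchanged (no nullable symbols): S -> cc; F -> aa; G -> a.

S -> F | FG | cc; F -> aS | aa | aGS; G -> a | aG | cc | ccG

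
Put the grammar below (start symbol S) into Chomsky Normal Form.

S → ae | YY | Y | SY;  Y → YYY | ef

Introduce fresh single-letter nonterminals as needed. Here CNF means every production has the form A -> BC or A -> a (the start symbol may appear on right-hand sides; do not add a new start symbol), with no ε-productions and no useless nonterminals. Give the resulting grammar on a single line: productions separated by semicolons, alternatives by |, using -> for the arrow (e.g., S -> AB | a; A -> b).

No ε-productions.
After unit-elimination: S -> SY | YY | ae | ef | YYY; Y -> ef | YYY.
TERM: introduce A -> a, B -> e, C -> f and substitute in every rule of length ≥2.
BIN: S -> YYY becomes S -> YD, D -> YY; Y -> YYY becomes Y -> YE, E -> YY.

S -> AB | BC | SY | YD | YY; A -> a; B -> e; C -> f; D -> YY; E -> YY; Y -> BC | YE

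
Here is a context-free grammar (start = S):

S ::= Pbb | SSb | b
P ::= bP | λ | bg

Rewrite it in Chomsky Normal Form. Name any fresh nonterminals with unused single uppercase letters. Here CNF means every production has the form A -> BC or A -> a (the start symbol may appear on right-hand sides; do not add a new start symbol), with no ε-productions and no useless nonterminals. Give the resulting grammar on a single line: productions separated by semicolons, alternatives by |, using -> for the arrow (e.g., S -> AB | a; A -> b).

Nullable: {P}; after ε-elimination: S -> b | bb | Pbb | SSb; P -> b | bP | bg.
No unit productions to eliminate.
TERM: introduce A -> b, B -> g and substitute in every rule of length ≥2.
BIN: S -> PAA becomes S -> PC, C -> AA; S -> SSA becomes S -> SD, D -> SA.

S -> b | AA | PC | SD; A -> b; B -> g; C -> AA; D -> SA; P -> b | AB | AP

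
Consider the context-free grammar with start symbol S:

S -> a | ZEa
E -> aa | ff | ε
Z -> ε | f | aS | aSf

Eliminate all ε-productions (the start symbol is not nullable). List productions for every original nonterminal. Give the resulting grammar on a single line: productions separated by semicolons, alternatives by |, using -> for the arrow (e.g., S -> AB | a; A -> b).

S -> a | Ea | Za | ZEa; E -> aa | ff; Z -> f | aS | aSf

Nullable set: {E, Z}.
S -> ZEa: Z, E nullable, giving Ea | ZEa | Za | a.
Drop E -> ε.
Drop Z -> ε.
Unchanged (no nullable symbols): S -> a; E -> aa; E -> ff; Z -> aS; Z -> aSf; Z -> f.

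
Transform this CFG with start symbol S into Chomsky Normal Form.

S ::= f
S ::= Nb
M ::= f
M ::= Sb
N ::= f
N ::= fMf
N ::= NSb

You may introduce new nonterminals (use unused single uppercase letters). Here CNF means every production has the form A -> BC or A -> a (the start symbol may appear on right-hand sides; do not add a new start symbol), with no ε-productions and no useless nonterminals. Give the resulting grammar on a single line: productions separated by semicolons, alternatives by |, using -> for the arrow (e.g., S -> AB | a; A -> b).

No ε-productions.
No unit productions to eliminate.
TERM: introduce A -> b, B -> f and substitute in every rule of length ≥2.
BIN: N -> BMB becomes N -> BC, C -> MB; N -> NSA becomes N -> ND, D -> SA.

S -> f | NA; A -> b; B -> f; C -> MB; D -> SA; M -> f | SA; N -> f | BC | ND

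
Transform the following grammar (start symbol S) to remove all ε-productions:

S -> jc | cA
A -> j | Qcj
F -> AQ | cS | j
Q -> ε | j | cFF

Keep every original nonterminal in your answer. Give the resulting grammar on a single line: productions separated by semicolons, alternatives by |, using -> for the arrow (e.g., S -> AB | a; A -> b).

S -> cA | jc; A -> j | cj | Qcj; F -> A | j | AQ | cS; Q -> j | cFF

Nullable set: {Q}.
A -> Qcj: Q nullable, giving Qcj | cj.
F -> AQ: Q nullable, giving A | AQ.
Drop Q -> ε.
Unchanged (no nullable symbols): S -> cA; S -> jc; A -> j; F -> cS; F -> j; Q -> cFF; Q -> j.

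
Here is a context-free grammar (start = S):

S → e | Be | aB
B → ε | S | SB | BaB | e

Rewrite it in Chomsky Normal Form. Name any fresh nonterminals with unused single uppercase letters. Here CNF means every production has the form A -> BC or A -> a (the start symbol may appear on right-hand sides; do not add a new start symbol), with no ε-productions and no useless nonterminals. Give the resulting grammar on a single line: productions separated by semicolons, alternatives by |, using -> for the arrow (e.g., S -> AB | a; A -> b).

S -> a | e | AB | BC; A -> a; B -> a | e | AB | BA | BC | BD | SB; C -> e; D -> AB

Nullable: {B}; after ε-elimination: S -> a | e | Be | aB; B -> S | a | e | Ba | SB | aB | BaB.
After unit-elimination: S -> a | e | Be | aB; B -> a | e | Ba | Be | SB | aB | BaB.
TERM: introduce A -> a, C -> e and substitute in every rule of length ≥2.
BIN: B -> BAB becomes B -> BD, D -> AB.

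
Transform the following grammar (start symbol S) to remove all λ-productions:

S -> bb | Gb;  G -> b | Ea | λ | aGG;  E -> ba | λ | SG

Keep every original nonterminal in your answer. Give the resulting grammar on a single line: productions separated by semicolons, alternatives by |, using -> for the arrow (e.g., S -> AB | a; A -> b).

Nullable set: {E, G}.
S -> Gb: G nullable, giving Gb | b.
Drop E -> λ.
E -> SG: G nullable, giving S | SG.
Drop G -> λ.
G -> Ea: E nullable, giving Ea | a.
G -> aGG: G, G nullable, giving a | aG | aGG.
Unchanged (no nullable symbols): S -> bb; E -> ba; G -> b.

S -> b | Gb | bb; E -> S | SG | ba; G -> a | b | Ea | aG | aGG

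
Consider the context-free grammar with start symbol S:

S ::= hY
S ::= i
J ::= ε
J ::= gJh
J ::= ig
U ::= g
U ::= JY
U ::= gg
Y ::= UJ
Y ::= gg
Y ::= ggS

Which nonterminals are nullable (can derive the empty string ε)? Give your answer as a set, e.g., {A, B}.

{J}

Directly nullable (have an ε-rule): {J}.
Not nullable: S, U, Y — each has a terminal in every rule's right-hand side or depends on a non-nullable symbol.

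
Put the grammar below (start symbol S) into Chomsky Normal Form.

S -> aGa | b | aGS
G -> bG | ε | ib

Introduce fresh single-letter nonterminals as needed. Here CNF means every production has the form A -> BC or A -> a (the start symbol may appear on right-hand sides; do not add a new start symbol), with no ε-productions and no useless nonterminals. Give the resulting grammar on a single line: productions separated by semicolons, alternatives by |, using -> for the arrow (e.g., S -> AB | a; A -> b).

Nullable: {G}; after ε-elimination: S -> b | aS | aa | aGS | aGa; G -> b | bG | ib.
No unit productions to eliminate.
TERM: introduce C -> a, A -> b, B -> i and substitute in every rule of length ≥2.
BIN: S -> CGC becomes S -> CD, D -> GC; S -> CGS becomes S -> CE, E -> GS.

S -> b | CC | CD | CE | CS; A -> b; B -> i; C -> a; D -> GC; E -> GS; G -> b | AG | BA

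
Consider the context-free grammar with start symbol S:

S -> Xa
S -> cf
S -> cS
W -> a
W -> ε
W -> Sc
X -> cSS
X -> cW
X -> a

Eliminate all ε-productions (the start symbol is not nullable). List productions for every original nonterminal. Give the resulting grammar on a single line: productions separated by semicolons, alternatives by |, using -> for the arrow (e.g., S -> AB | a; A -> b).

Nullable set: {W}.
Drop W -> ε.
X -> cW: W nullable, giving c | cW.
Unchanged (no nullable symbols): S -> Xa; S -> cS; S -> cf; W -> Sc; W -> a; X -> a; X -> cSS.

S -> Xa | cS | cf; W -> a | Sc; X -> a | c | cW | cSS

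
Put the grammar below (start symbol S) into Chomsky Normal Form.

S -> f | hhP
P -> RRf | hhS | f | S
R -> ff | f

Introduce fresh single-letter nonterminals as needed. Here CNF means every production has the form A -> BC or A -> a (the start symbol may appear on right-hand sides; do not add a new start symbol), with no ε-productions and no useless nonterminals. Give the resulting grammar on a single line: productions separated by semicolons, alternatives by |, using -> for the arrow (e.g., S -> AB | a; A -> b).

No ε-productions.
After unit-elimination: S -> f | hhP; P -> f | RRf | hhP | hhS; R -> f | ff.
TERM: introduce A -> f, B -> h and substitute in every rule of length ≥2.
BIN: P -> BBP becomes P -> BC, C -> BP; P -> BBS becomes P -> BD, D -> BS; P -> RRA becomes P -> RE, E -> RA; S -> BBP becomes S -> BF, F -> BP.

S -> f | BF; A -> f; B -> h; C -> BP; D -> BS; E -> RA; F -> BP; P -> f | BC | BD | RE; R -> f | AA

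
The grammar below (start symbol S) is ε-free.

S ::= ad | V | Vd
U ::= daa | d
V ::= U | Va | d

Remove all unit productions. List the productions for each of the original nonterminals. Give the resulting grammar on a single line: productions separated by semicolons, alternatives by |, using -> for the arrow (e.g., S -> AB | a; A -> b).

Unit productions: S->V, V->U.
Unit pairs (A ⇒* B via units): (S,U), (S,V), (V,U).
S: inherits non-unit rules of {S, U, V} → Va | Vd | ad | d | daa.
U: inherits non-unit rules of {U} → d | daa.
V: inherits non-unit rules of {U, V} → Va | d | daa.

S -> d | Va | Vd | ad | daa; U -> d | daa; V -> d | Va | daa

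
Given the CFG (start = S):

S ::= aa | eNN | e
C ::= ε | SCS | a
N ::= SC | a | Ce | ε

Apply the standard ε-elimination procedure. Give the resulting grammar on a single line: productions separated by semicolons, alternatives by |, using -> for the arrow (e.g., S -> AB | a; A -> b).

Nullable set: {C, N}.
S -> eNN: N, N nullable, giving e | eN | eNN.
Drop C -> ε.
C -> SCS: C nullable, giving SCS | SS.
Drop N -> ε.
N -> Ce: C nullable, giving Ce | e.
N -> SC: C nullable, giving S | SC.
Unchanged (no nullable symbols): S -> aa; S -> e; C -> a; N -> a.

S -> e | aa | eN | eNN; C -> a | SS | SCS; N -> S | a | e | Ce | SC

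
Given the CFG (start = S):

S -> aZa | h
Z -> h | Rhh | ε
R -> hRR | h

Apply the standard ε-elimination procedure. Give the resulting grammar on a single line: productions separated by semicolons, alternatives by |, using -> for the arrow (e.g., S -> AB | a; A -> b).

Nullable set: {Z}.
S -> aZa: Z nullable, giving aZa | aa.
Drop Z -> ε.
Unchanged (no nullable symbols): S -> h; R -> h; R -> hRR; Z -> Rhh; Z -> h.

S -> h | aa | aZa; R -> h | hRR; Z -> h | Rhh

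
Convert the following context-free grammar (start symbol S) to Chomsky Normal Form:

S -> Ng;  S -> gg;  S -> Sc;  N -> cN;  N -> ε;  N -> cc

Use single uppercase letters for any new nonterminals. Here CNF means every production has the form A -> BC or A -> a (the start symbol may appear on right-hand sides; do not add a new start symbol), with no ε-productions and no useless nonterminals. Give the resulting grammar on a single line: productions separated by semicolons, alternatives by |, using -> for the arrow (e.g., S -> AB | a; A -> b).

Nullable: {N}; after ε-elimination: S -> g | Ng | Sc | gg; N -> c | cN | cc.
No unit productions to eliminate.
TERM: introduce A -> c, B -> g and substitute in every rule of length ≥2.

S -> g | BB | NB | SA; A -> c; B -> g; N -> c | AA | AN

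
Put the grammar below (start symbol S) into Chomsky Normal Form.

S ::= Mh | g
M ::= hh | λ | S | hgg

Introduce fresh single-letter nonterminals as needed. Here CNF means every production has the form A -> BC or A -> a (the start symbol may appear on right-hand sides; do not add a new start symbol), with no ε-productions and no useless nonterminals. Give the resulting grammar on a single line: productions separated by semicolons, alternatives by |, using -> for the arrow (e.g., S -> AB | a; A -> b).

S -> g | h | MA; A -> h; B -> g; C -> BB; M -> g | h | AA | AC | MA

Nullable: {M}; after ε-elimination: S -> g | h | Mh; M -> S | hh | hgg.
After unit-elimination: S -> g | h | Mh; M -> g | h | Mh | hh | hgg.
TERM: introduce B -> g, A -> h and substitute in every rule of length ≥2.
BIN: M -> ABB becomes M -> AC, C -> BB.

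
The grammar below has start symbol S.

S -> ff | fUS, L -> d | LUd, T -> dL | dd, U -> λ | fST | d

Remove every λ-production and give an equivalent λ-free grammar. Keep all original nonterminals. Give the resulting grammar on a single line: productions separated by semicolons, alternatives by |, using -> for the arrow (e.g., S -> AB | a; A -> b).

S -> fS | ff | fUS; L -> d | Ld | LUd; T -> dL | dd; U -> d | fST

Nullable set: {U}.
S -> fUS: U nullable, giving fS | fUS.
L -> LUd: U nullable, giving LUd | Ld.
Drop U -> λ.
Unchanged (no nullable symbols): S -> ff; L -> d; T -> dL; T -> dd; U -> d; U -> fST.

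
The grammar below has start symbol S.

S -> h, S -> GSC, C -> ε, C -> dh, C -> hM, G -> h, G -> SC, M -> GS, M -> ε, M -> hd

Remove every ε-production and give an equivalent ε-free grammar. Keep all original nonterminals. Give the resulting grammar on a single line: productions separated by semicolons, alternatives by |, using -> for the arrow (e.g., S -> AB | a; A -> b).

Nullable set: {C, M}.
S -> GSC: C nullable, giving GS | GSC.
Drop C -> ε.
C -> hM: M nullable, giving h | hM.
G -> SC: C nullable, giving S | SC.
Drop M -> ε.
Unchanged (no nullable symbols): S -> h; C -> dh; G -> h; M -> GS; M -> hd.

S -> h | GS | GSC; C -> h | dh | hM; G -> S | h | SC; M -> GS | hd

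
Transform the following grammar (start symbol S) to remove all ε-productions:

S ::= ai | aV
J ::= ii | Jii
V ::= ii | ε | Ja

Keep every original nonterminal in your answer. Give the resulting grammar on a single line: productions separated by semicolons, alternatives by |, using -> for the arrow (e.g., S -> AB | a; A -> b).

S -> a | aV | ai; J -> ii | Jii; V -> Ja | ii

Nullable set: {V}.
S -> aV: V nullable, giving a | aV.
Drop V -> ε.
Unchanged (no nullable symbols): S -> ai; J -> Jii; J -> ii; V -> Ja; V -> ii.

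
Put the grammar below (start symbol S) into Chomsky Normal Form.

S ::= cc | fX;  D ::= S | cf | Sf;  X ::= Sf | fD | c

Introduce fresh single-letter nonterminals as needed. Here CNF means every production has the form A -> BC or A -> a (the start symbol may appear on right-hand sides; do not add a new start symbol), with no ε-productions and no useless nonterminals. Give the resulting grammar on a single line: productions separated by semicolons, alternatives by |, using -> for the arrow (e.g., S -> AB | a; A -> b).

S -> AX | BB; A -> f; B -> c; D -> AX | BA | BB | SA; X -> c | AD | SA

No ε-productions.
After unit-elimination: S -> cc | fX; D -> Sf | cc | cf | fX; X -> c | Sf | fD.
TERM: introduce B -> c, A -> f and substitute in every rule of length ≥2.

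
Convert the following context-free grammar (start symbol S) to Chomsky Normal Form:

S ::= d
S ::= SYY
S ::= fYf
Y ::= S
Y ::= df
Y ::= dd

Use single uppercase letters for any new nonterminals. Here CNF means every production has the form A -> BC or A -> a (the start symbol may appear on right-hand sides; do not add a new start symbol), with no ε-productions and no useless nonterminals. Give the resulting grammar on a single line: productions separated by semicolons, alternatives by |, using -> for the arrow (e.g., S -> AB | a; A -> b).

No ε-productions.
After unit-elimination: S -> d | SYY | fYf; Y -> d | dd | df | SYY | fYf.
TERM: introduce B -> d, A -> f and substitute in every rule of length ≥2.
BIN: S -> AYA becomes S -> AC, C -> YA; S -> SYY becomes S -> SD, D -> YY; Y -> AYA becomes Y -> AE, E -> YA; Y -> SYY becomes Y -> SF, F -> YY.

S -> d | AC | SD; A -> f; B -> d; C -> YA; D -> YY; E -> YA; F -> YY; Y -> d | AE | BA | BB | SF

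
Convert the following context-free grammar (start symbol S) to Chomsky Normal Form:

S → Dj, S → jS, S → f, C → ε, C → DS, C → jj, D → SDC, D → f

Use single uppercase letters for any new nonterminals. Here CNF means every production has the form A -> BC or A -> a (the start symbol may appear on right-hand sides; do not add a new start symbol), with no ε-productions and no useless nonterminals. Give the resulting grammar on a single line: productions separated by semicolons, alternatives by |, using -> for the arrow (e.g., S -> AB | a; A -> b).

Nullable: {C}; after ε-elimination: S -> f | Dj | jS; C -> DS | jj; D -> f | SD | SDC.
No unit productions to eliminate.
TERM: introduce A -> j and substitute in every rule of length ≥2.
BIN: D -> SDC becomes D -> SB, B -> DC.

S -> f | AS | DA; A -> j; B -> DC; C -> AA | DS; D -> f | SB | SD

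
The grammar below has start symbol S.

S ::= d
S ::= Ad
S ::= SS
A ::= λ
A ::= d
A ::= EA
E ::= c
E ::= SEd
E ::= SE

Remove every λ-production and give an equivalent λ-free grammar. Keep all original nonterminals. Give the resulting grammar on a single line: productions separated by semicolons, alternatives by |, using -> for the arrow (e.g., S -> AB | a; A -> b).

Nullable set: {A}.
S -> Ad: A nullable, giving Ad | d.
Drop A -> λ.
A -> EA: A nullable, giving E | EA.
Unchanged (no nullable symbols): S -> SS; S -> d; A -> d; E -> SE; E -> SEd; E -> c.

S -> d | Ad | SS; A -> E | d | EA; E -> c | SE | SEd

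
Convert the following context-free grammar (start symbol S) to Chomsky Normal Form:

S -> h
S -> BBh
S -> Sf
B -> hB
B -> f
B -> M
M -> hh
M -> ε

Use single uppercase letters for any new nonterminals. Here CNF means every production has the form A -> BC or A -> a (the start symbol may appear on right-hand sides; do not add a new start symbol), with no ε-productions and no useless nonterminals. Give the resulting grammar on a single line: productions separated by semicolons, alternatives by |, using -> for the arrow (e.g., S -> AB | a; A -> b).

Nullable: {B, M}; after ε-elimination: S -> h | Bh | Sf | BBh; B -> M | f | h | hB; M -> hh.
After unit-elimination: S -> h | Bh | Sf | BBh; B -> f | h | hB | hh; M -> hh.
TERM: introduce C -> f, A -> h and substitute in every rule of length ≥2.
BIN: S -> BBA becomes S -> BD, D -> BA.
Drop unreachable/unproductive: M.

S -> h | BA | BD | SC; A -> h; B -> f | h | AA | AB; C -> f; D -> BA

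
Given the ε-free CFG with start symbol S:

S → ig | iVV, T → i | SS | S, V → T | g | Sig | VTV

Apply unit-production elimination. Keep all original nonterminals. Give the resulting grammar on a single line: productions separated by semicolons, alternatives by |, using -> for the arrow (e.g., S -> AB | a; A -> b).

S -> ig | iVV; T -> i | SS | ig | iVV; V -> g | i | SS | ig | Sig | VTV | iVV

Unit productions: T->S, V->T.
Unit pairs (A ⇒* B via units): (T,S), (V,S), (V,T).
S: inherits non-unit rules of {S} → iVV | ig.
T: inherits non-unit rules of {S, T} → SS | i | iVV | ig.
V: inherits non-unit rules of {S, T, V} → SS | Sig | VTV | g | i | iVV | ig.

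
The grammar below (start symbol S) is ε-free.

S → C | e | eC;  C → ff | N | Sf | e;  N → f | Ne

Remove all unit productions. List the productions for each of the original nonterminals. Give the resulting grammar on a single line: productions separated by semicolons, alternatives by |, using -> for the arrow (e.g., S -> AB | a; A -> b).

Unit productions: C->N, S->C.
Unit pairs (A ⇒* B via units): (C,N), (S,C), (S,N).
S: inherits non-unit rules of {C, N, S} → Ne | Sf | e | eC | f | ff.
C: inherits non-unit rules of {C, N} → Ne | Sf | e | f | ff.
N: inherits non-unit rules of {N} → Ne | f.

S -> e | f | Ne | Sf | eC | ff; C -> e | f | Ne | Sf | ff; N -> f | Ne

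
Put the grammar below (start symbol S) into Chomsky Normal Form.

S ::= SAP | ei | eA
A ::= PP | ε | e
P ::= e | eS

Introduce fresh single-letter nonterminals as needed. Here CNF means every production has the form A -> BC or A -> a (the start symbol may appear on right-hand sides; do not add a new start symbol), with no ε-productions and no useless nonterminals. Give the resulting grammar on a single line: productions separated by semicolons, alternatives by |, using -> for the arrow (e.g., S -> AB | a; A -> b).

S -> e | BA | BC | SD | SP; A -> e | PP; B -> e; C -> i; D -> AP; P -> e | BS

Nullable: {A}; after ε-elimination: S -> e | SP | eA | ei | SAP; A -> e | PP; P -> e | eS.
No unit productions to eliminate.
TERM: introduce B -> e, C -> i and substitute in every rule of length ≥2.
BIN: S -> SAP becomes S -> SD, D -> AP.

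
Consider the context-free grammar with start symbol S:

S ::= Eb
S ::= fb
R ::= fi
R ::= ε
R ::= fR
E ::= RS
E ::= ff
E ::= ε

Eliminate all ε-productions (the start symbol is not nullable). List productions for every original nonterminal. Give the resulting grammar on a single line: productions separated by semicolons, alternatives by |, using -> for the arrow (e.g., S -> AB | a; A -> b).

Nullable set: {E, R}.
S -> Eb: E nullable, giving Eb | b.
Drop E -> ε.
E -> RS: R nullable, giving RS | S.
Drop R -> ε.
R -> fR: R nullable, giving f | fR.
Unchanged (no nullable symbols): S -> fb; E -> ff; R -> fi.

S -> b | Eb | fb; E -> S | RS | ff; R -> f | fR | fi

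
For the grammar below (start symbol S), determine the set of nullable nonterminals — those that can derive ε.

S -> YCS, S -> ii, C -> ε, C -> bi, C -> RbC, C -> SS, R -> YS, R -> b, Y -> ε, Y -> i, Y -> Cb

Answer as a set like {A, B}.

Directly nullable (have an ε-rule): {C, Y}.
Not nullable: R, S — each has a terminal in every rule's right-hand side or depends on a non-nullable symbol.

{C, Y}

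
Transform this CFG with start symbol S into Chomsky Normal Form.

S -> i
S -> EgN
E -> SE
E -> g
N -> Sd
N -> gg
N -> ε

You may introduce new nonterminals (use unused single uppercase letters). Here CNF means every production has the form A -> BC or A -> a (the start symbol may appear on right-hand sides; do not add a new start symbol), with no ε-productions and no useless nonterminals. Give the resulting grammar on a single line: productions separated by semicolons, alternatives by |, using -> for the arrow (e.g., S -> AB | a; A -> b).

Nullable: {N}; after ε-elimination: S -> i | Eg | EgN; E -> g | SE; N -> Sd | gg.
No unit productions to eliminate.
TERM: introduce A -> d, B -> g and substitute in every rule of length ≥2.
BIN: S -> EBN becomes S -> EC, C -> BN.

S -> i | EB | EC; A -> d; B -> g; C -> BN; E -> g | SE; N -> BB | SA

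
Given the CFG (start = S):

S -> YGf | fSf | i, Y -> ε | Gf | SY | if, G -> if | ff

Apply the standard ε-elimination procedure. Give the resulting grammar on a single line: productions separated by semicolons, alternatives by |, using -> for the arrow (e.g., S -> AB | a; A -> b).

Nullable set: {Y}.
S -> YGf: Y nullable, giving Gf | YGf.
Drop Y -> ε.
Y -> SY: Y nullable, giving S | SY.
Unchanged (no nullable symbols): S -> fSf; S -> i; G -> ff; G -> if; Y -> Gf; Y -> if.

S -> i | Gf | YGf | fSf; G -> ff | if; Y -> S | Gf | SY | if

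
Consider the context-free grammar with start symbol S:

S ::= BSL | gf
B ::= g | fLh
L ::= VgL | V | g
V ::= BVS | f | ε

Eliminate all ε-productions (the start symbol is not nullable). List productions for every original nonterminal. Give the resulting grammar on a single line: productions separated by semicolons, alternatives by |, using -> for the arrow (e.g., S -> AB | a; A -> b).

Nullable set: {L, V}.
S -> BSL: L nullable, giving BS | BSL.
B -> fLh: L nullable, giving fLh | fh.
L -> V: V nullable, giving V.
L -> VgL: V, L nullable, giving Vg | VgL | g | gL.
Drop V -> ε.
V -> BVS: V nullable, giving BS | BVS.
Unchanged (no nullable symbols): S -> gf; B -> g; L -> g; V -> f.

S -> BS | gf | BSL; B -> g | fh | fLh; L -> V | g | Vg | gL | VgL; V -> f | BS | BVS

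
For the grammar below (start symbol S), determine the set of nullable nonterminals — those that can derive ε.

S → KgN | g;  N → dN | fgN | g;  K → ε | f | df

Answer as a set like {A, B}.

{K}

Directly nullable (have an ε-rule): {K}.
Not nullable: N, S — each has a terminal in every rule's right-hand side or depends on a non-nullable symbol.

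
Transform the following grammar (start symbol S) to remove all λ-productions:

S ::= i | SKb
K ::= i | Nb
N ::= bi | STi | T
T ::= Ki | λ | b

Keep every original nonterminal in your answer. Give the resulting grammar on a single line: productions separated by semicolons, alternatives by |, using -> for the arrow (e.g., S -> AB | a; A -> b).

S -> i | SKb; K -> b | i | Nb; N -> T | Si | bi | STi; T -> b | Ki

Nullable set: {N, T}.
K -> Nb: N nullable, giving Nb | b.
N -> STi: T nullable, giving STi | Si.
N -> T: T nullable, giving T.
Drop T -> λ.
Unchanged (no nullable symbols): S -> SKb; S -> i; K -> i; N -> bi; T -> Ki; T -> b.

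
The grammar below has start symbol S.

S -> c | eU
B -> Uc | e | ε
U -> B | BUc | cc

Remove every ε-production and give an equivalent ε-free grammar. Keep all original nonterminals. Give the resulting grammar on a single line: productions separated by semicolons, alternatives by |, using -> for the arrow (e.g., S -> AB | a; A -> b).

S -> c | e | eU; B -> c | e | Uc; U -> B | c | Bc | Uc | cc | BUc

Nullable set: {B, U}.
S -> eU: U nullable, giving e | eU.
Drop B -> ε.
B -> Uc: U nullable, giving Uc | c.
U -> B: B nullable, giving B.
U -> BUc: B, U nullable, giving BUc | Bc | Uc | c.
Unchanged (no nullable symbols): S -> c; B -> e; U -> cc.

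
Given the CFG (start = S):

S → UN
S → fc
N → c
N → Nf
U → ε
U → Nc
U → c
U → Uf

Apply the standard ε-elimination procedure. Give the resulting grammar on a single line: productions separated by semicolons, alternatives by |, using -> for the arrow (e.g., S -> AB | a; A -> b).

Nullable set: {U}.
S -> UN: U nullable, giving N | UN.
Drop U -> ε.
U -> Uf: U nullable, giving Uf | f.
Unchanged (no nullable symbols): S -> fc; N -> Nf; N -> c; U -> Nc; U -> c.

S -> N | UN | fc; N -> c | Nf; U -> c | f | Nc | Uf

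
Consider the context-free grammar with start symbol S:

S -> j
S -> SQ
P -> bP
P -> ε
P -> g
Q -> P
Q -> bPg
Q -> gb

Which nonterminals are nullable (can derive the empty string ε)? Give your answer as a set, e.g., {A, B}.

{P, Q}

Directly nullable (have an ε-rule): {P}.
Q is nullable via Q -> P (every symbol on the right is already known nullable).
Not nullable: S — each has a terminal in every rule's right-hand side or depends on a non-nullable symbol.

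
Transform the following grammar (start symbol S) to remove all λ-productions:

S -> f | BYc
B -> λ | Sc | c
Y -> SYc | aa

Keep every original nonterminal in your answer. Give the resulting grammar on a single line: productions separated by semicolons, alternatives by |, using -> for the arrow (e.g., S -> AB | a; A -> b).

S -> f | Yc | BYc; B -> c | Sc; Y -> aa | SYc

Nullable set: {B}.
S -> BYc: B nullable, giving BYc | Yc.
Drop B -> λ.
Unchanged (no nullable symbols): S -> f; B -> Sc; B -> c; Y -> SYc; Y -> aa.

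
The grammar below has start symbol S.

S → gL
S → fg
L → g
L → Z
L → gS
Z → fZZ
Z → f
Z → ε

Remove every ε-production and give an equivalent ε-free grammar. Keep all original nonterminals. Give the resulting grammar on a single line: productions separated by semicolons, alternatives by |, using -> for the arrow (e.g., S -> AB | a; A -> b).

S -> g | fg | gL; L -> Z | g | gS; Z -> f | fZ | fZZ

Nullable set: {L, Z}.
S -> gL: L nullable, giving g | gL.
L -> Z: Z nullable, giving Z.
Drop Z -> ε.
Z -> fZZ: Z, Z nullable, giving f | fZ | fZZ.
Unchanged (no nullable symbols): S -> fg; L -> g; L -> gS; Z -> f.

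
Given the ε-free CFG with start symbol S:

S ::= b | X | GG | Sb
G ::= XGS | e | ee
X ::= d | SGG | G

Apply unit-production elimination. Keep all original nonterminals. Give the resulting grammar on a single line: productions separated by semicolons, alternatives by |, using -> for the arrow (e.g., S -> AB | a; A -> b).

S -> b | d | e | GG | Sb | ee | SGG | XGS; G -> e | ee | XGS; X -> d | e | ee | SGG | XGS

Unit productions: S->X, X->G.
Unit pairs (A ⇒* B via units): (S,G), (S,X), (X,G).
S: inherits non-unit rules of {G, S, X} → GG | SGG | Sb | XGS | b | d | e | ee.
G: inherits non-unit rules of {G} → XGS | e | ee.
X: inherits non-unit rules of {G, X} → SGG | XGS | d | e | ee.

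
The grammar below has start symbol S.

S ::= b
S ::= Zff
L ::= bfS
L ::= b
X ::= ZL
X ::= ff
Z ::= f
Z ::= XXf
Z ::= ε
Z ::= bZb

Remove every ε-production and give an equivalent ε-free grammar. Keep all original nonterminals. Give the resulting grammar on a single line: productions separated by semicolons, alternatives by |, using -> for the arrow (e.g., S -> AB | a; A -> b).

S -> b | ff | Zff; L -> b | bfS; X -> L | ZL | ff; Z -> f | bb | XXf | bZb

Nullable set: {Z}.
S -> Zff: Z nullable, giving Zff | ff.
X -> ZL: Z nullable, giving L | ZL.
Drop Z -> ε.
Z -> bZb: Z nullable, giving bZb | bb.
Unchanged (no nullable symbols): S -> b; L -> b; L -> bfS; X -> ff; Z -> XXf; Z -> f.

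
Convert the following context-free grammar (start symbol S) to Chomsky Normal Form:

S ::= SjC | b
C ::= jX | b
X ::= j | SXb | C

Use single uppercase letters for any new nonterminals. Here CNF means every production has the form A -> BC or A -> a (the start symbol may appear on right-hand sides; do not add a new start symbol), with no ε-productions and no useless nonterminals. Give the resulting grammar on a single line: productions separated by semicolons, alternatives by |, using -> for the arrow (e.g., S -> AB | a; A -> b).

No ε-productions.
After unit-elimination: S -> b | SjC; C -> b | jX; X -> b | j | jX | SXb.
TERM: introduce B -> b, A -> j and substitute in every rule of length ≥2.
BIN: S -> SAC becomes S -> SD, D -> AC; X -> SXB becomes X -> SE, E -> XB.

S -> b | SD; A -> j; B -> b; C -> b | AX; D -> AC; E -> XB; X -> b | j | AX | SE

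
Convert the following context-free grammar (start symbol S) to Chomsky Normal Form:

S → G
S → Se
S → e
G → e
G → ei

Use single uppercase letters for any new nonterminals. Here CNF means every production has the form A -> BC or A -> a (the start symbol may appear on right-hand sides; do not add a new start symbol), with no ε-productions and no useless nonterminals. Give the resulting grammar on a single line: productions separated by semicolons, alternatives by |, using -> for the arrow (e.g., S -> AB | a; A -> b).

S -> e | AB | SA; A -> e; B -> i

No ε-productions.
After unit-elimination: S -> e | Se | ei; G -> e | ei.
TERM: introduce A -> e, B -> i and substitute in every rule of length ≥2.
Drop unreachable/unproductive: G.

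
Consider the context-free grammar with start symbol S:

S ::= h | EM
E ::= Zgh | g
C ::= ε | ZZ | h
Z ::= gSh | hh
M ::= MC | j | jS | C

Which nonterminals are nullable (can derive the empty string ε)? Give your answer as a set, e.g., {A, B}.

Directly nullable (have an ε-rule): {C}.
M is nullable via M -> C (every symbol on the right is already known nullable).
Not nullable: E, S, Z — each has a terminal in every rule's right-hand side or depends on a non-nullable symbol.

{C, M}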